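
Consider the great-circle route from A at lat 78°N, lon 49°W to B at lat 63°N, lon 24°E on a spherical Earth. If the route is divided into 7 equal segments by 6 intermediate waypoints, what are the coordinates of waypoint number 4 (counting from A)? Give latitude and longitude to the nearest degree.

Convert each endpoint to a unit vector on the sphere (x = cos φ cos λ, y = cos φ sin λ, z = sin φ).
The central angle between the endpoints is δ = arccos(p₁·p₂) ≈ 0.453 rad (26.0°).
Interpolate at f = 4/7 with slerp weights a = sin((1−f)δ)/sin δ ≈ 0.441, b = sin(fδ)/sin δ ≈ 0.585.
p = a·p₁ + b·p₂ ≈ (0.303, 0.039, 0.952); φ = arcsin(p_z) ≈ 72.23°, λ = atan2(p_y, p_x) ≈ 7.31°.

≈ lat 72°N, lon 7°E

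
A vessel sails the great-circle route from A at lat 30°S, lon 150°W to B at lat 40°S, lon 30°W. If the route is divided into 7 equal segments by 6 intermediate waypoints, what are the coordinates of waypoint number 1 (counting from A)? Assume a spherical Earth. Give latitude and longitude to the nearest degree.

Write both endpoints as unit vectors p₁, p₂ with components (cos φ cos λ, cos φ sin λ, sin φ).
The central angle between the endpoints is δ = arccos(p₁·p₂) ≈ 1.581 rad (90.6°).
Interpolate at f = 1/7 with slerp weights a = sin((1−f)δ)/sin δ ≈ 0.977, b = sin(fδ)/sin δ ≈ 0.224.
p = a·p₁ + b·p₂ ≈ (-0.584, -0.509, -0.632); φ = arcsin(p_z) ≈ -39.23°, λ = atan2(p_y, p_x) ≈ -138.94°.

≈ lat 39°S, lon 139°W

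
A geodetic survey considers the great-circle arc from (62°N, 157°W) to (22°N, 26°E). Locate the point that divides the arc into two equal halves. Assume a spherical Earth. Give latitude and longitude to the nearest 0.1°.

From cos δ = sin φ₁ sin φ₂ + cos φ₁ cos φ₂ cos Δλ, the central angle is δ ≈ 1.675 rad (96.0°).
Interpolate at f = 1/2 with slerp weights a = sin((1−f)δ)/sin δ ≈ 0.747, b = sin(fδ)/sin δ ≈ 0.747.
p = a·p₁ + b·p₂ ≈ (0.300, 0.167, 0.939); φ = arcsin(p_z) ≈ 69.95°, λ = atan2(p_y, p_x) ≈ 29.07°.

≈ (69.9°N, 29.1°E)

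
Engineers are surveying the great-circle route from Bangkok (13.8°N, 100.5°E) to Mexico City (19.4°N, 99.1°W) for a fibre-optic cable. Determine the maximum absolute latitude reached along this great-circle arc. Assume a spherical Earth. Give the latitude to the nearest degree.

≈ 60°N

The great circle lies in the plane with unit normal n̂ = (p₁ × p₂)/|p₁ × p₂|.
Here n̂_z ≈ +0.495; the vertex latitude is φ_max = arccos|n̂_z| ≈ 60.4°.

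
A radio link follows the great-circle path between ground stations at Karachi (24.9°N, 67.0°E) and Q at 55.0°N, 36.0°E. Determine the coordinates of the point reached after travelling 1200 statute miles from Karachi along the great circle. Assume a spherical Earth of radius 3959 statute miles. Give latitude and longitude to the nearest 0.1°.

The haversine formula gives a central angle δ ≈ 0.659 rad (37.7°) between the endpoints. The total great-circle distance is δ·R ≈ 0.659 × 3959 ≈ 2607 mi, so the target fraction is f = 1200/2607 ≈ 0.460.
Interpolate at f ≈ 0.460 with slerp weights a = sin((1−f)δ)/sin δ ≈ 0.569, b = sin(fδ)/sin δ ≈ 0.488.
p = a·p₁ + b·p₂ ≈ (0.428, 0.639, 0.639); φ = arcsin(p_z) ≈ 39.71°, λ = atan2(p_y, p_x) ≈ 56.21°.

≈ 39.7°N, 56.2°E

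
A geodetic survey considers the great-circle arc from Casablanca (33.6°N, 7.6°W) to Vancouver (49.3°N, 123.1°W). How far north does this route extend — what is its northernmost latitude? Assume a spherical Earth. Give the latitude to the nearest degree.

≈ 60°N

The great circle lies in the plane with unit normal n̂ = (p₁ × p₂)/|p₁ × p₂|.
Here n̂_z ≈ -0.499; the vertex latitude is φ_max = arccos|n̂_z| ≈ 60.1°.
Check via Clairaut: cos φ_max = |cos φ₁| · sin C = cos(33.6°)·sin(36.8°) ≈ 0.499, again giving ≈ 60.1°.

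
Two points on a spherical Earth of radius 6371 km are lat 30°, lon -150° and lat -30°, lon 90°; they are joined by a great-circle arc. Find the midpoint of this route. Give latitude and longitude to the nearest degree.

≈ lat 0°, lon 150°

Write both endpoints as unit vectors p₁, p₂ with components (cos φ cos λ, cos φ sin λ, sin φ).
The central angle between the endpoints is δ = arccos(p₁·p₂) ≈ 2.246 rad (128.7°).
Interpolate at f = 1/2 with slerp weights a = sin((1−f)δ)/sin δ ≈ 1.155, b = sin(fδ)/sin δ ≈ 1.155.
p = a·p₁ + b·p₂ ≈ (-0.866, 0.500, 0.000); φ = arcsin(p_z) ≈ 0.00°, λ = atan2(p_y, p_x) ≈ 150.00°.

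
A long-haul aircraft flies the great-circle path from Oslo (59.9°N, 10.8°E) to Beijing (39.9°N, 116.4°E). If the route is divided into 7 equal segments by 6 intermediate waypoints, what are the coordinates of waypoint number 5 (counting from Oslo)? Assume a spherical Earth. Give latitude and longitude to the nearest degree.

≈ 54°N, 100°E

From cos δ = sin φ₁ sin φ₂ + cos φ₁ cos φ₂ cos Δλ, the central angle is δ ≈ 1.102 rad (63.2°).
Interpolate at f = 5/7 with slerp weights a = sin((1−f)δ)/sin δ ≈ 0.347, b = sin(fδ)/sin δ ≈ 0.794.
p = a·p₁ + b·p₂ ≈ (-0.100, 0.578, 0.810); φ = arcsin(p_z) ≈ 54.07°, λ = atan2(p_y, p_x) ≈ 99.79°.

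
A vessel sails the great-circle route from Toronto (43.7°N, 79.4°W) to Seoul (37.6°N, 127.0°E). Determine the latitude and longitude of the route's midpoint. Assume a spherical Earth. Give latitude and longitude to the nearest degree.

≈ (75°N, 167°W)

The haversine formula gives a central angle δ ≈ 1.662 rad (95.3°) between the endpoints.
Interpolate at f = 1/2 with slerp weights a = sin((1−f)δ)/sin δ ≈ 0.742, b = sin(fδ)/sin δ ≈ 0.742.
p = a·p₁ + b·p₂ ≈ (-0.255, -0.058, 0.965); φ = arcsin(p_z) ≈ 74.84°, λ = atan2(p_y, p_x) ≈ -167.24°.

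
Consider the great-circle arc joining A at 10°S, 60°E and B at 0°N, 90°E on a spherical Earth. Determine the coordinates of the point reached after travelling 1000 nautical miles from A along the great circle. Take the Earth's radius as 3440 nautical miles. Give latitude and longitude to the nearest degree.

Convert each endpoint to a unit vector on the sphere (x = cos φ cos λ, y = cos φ sin λ, z = sin φ).
The central angle between the endpoints is δ = arccos(p₁·p₂) ≈ 0.549 rad (31.5°). The total great-circle distance is δ·R ≈ 0.549 × 3440 ≈ 1890 nmi, so the target fraction is f = 1000/1890 ≈ 0.529.
Interpolate at f ≈ 0.529 with slerp weights a = sin((1−f)δ)/sin δ ≈ 0.490, b = sin(fδ)/sin δ ≈ 0.549.
p = a·p₁ + b·p₂ ≈ (0.241, 0.967, -0.085); φ = arcsin(p_z) ≈ -4.88°, λ = atan2(p_y, p_x) ≈ 75.99°.

≈ 5°S, 76°E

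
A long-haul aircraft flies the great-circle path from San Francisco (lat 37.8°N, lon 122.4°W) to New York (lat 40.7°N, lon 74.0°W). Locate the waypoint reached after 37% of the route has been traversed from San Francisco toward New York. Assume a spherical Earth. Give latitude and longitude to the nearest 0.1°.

Write both endpoints as unit vectors p₁, p₂ with components (cos φ cos λ, cos φ sin λ, sin φ).
The central angle between the endpoints is δ = arccos(p₁·p₂) ≈ 0.648 rad (37.1°).
Interpolate at f = 0.37 with slerp weights a = sin((1−f)δ)/sin δ ≈ 0.658, b = sin(fδ)/sin δ ≈ 0.393.
p = a·p₁ + b·p₂ ≈ (-0.196, -0.725, 0.660); φ = arcsin(p_z) ≈ 41.27°, λ = atan2(p_y, p_x) ≈ -105.14°.

≈ lat 41.3°N, lon 105.1°W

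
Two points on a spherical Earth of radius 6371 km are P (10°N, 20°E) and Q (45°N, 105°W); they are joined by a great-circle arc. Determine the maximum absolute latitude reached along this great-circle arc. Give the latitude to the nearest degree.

≈ 54°N

The great circle lies in the plane with unit normal n̂ = (p₁ × p₂)/|p₁ × p₂|.
Here n̂_z ≈ -0.594; the vertex latitude is φ_max = arccos|n̂_z| ≈ 53.6°.
Check via Clairaut: cos φ_max = |cos φ₁| · sin C = cos(10.0°)·sin(37.1°) ≈ 0.594, again giving ≈ 53.6°.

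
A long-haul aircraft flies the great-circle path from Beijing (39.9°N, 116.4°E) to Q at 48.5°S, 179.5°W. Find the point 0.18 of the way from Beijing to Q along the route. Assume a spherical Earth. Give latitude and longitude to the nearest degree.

≈ 24°N, 129°E

Convert each endpoint to a unit vector on the sphere (x = cos φ cos λ, y = cos φ sin λ, z = sin φ).
The central angle between the endpoints is δ = arccos(p₁·p₂) ≈ 1.832 rad (105.0°).
Interpolate at f = 0.18 with slerp weights a = sin((1−f)δ)/sin δ ≈ 1.033, b = sin(fδ)/sin δ ≈ 0.335.
p = a·p₁ + b·p₂ ≈ (-0.574, 0.708, 0.411); φ = arcsin(p_z) ≈ 24.29°, λ = atan2(p_y, p_x) ≈ 129.06°.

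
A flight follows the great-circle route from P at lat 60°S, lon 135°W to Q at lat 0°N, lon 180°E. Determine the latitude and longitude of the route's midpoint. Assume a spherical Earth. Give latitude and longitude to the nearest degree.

Convert each endpoint to a unit vector on the sphere (x = cos φ cos λ, y = cos φ sin λ, z = sin φ).
The central angle between the endpoints is δ = arccos(p₁·p₂) ≈ 1.209 rad (69.3°).
Interpolate at f = 1/2 with slerp weights a = sin((1−f)δ)/sin δ ≈ 0.608, b = sin(fδ)/sin δ ≈ 0.608.
p = a·p₁ + b·p₂ ≈ (-0.823, -0.215, -0.526); φ = arcsin(p_z) ≈ -31.76°, λ = atan2(p_y, p_x) ≈ -165.36°.

≈ lat 32°S, lon 165°W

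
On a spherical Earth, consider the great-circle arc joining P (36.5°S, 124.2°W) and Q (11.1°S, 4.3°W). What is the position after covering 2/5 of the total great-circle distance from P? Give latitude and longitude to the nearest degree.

Convert each endpoint to a unit vector on the sphere (x = cos φ cos λ, y = cos φ sin λ, z = sin φ).
The central angle between the endpoints is δ = arccos(p₁·p₂) ≈ 1.853 rad (106.2°).
Interpolate at f = 2/5 with slerp weights a = sin((1−f)δ)/sin δ ≈ 0.934, b = sin(fδ)/sin δ ≈ 0.703.
p = a·p₁ + b·p₂ ≈ (0.266, -0.672, -0.691); φ = arcsin(p_z) ≈ -43.68°, λ = atan2(p_y, p_x) ≈ -68.40°.

≈ (44°S, 68°W)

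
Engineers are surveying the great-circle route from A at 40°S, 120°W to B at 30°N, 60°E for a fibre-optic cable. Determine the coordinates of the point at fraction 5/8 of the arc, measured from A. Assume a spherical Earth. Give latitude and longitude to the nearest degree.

≈ 34°S, 60°E

Convert each endpoint to a unit vector on the sphere (x = cos φ cos λ, y = cos φ sin λ, z = sin φ).
The central angle between the endpoints is δ = arccos(p₁·p₂) ≈ 2.967 rad (170.0°).
Interpolate at f = 5/8 with slerp weights a = sin((1−f)δ)/sin δ ≈ 5.165, b = sin(fδ)/sin δ ≈ 5.529.
p = a·p₁ + b·p₂ ≈ (0.416, 0.720, -0.556); φ = arcsin(p_z) ≈ -33.75°, λ = atan2(p_y, p_x) ≈ 60.00°.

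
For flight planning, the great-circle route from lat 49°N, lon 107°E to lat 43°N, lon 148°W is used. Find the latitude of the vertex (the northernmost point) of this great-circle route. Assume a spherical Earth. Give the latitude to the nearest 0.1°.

≈ 59.8°N

The great circle lies in the plane with unit normal n̂ = (p₁ × p₂)/|p₁ × p₂|.
Here n̂_z ≈ +0.503; the vertex latitude is φ_max = arccos|n̂_z| ≈ 59.8°.
Check via Clairaut: cos φ_max = |cos φ₁| · sin C = cos(49.0°)·sin(50.1°) ≈ 0.503, again giving ≈ 59.8°.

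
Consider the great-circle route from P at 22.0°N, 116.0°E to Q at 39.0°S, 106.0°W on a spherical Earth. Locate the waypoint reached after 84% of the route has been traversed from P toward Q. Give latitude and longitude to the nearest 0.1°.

≈ 40.4°S, 135.3°W

Convert each endpoint to a unit vector on the sphere (x = cos φ cos λ, y = cos φ sin λ, z = sin φ).
The central angle between the endpoints is δ = arccos(p₁·p₂) ≈ 2.452 rad (140.5°).
Interpolate at f = 0.84 with slerp weights a = sin((1−f)δ)/sin δ ≈ 0.601, b = sin(fδ)/sin δ ≈ 1.387.
p = a·p₁ + b·p₂ ≈ (-0.541, -0.536, -0.648); φ = arcsin(p_z) ≈ -40.39°, λ = atan2(p_y, p_x) ≈ -135.29°.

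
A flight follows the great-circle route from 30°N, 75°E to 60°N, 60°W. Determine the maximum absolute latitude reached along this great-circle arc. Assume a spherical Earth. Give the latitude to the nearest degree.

The great circle lies in the plane with unit normal n̂ = (p₁ × p₂)/|p₁ × p₂|.
Here n̂_z ≈ -0.309; the vertex latitude is φ_max = arccos|n̂_z| ≈ 72.0°.
Check via Clairaut: cos φ_max = |cos φ₁| · sin C = cos(30.0°)·sin(20.9°) ≈ 0.309, again giving ≈ 72.0°.

≈ 72°N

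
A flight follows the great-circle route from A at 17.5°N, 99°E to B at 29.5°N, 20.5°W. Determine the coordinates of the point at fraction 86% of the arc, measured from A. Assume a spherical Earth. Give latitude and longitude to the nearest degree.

From cos δ = sin φ₁ sin φ₂ + cos φ₁ cos φ₂ cos Δλ, the central angle is δ ≈ 1.835 rad (105.1°).
Interpolate at f = 0.86 with slerp weights a = sin((1−f)δ)/sin δ ≈ 0.263, b = sin(fδ)/sin δ ≈ 1.036.
p = a·p₁ + b·p₂ ≈ (0.805, -0.068, 0.589); φ = arcsin(p_z) ≈ 36.10°, λ = atan2(p_y, p_x) ≈ -4.82°.

≈ 36°N, 5°W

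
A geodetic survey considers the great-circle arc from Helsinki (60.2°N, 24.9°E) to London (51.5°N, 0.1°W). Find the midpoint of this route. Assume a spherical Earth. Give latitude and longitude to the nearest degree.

Convert each endpoint to a unit vector on the sphere (x = cos φ cos λ, y = cos φ sin λ, z = sin φ).
The central angle between the endpoints is δ = arccos(p₁·p₂) ≈ 0.286 rad (16.4°).
Interpolate at f = 1/2 with slerp weights a = sin((1−f)δ)/sin δ ≈ 0.505, b = sin(fδ)/sin δ ≈ 0.505.
p = a·p₁ + b·p₂ ≈ (0.542, 0.105, 0.834); φ = arcsin(p_z) ≈ 56.48°, λ = atan2(p_y, p_x) ≈ 10.98°.

≈ 56°N, 11°E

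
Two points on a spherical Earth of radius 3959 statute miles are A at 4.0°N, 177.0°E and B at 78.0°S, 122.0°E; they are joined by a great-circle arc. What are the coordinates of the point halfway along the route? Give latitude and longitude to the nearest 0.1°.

≈ 38.8°S, 168.3°E

The haversine formula gives a central angle δ ≈ 1.520 rad (87.1°) between the endpoints.
Interpolate at f = 1/2 with slerp weights a = sin((1−f)δ)/sin δ ≈ 0.690, b = sin(fδ)/sin δ ≈ 0.690.
p = a·p₁ + b·p₂ ≈ (-0.763, 0.158, -0.627); φ = arcsin(p_z) ≈ -38.80°, λ = atan2(p_y, p_x) ≈ 168.33°.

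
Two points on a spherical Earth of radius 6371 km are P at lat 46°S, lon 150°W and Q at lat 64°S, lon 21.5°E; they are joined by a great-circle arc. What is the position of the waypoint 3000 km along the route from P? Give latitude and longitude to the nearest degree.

Convert each endpoint to a unit vector on the sphere (x = cos φ cos λ, y = cos φ sin λ, z = sin φ).
The central angle between the endpoints is δ = arccos(p₁·p₂) ≈ 1.218 rad (69.8°). The total great-circle distance is δ·R ≈ 1.218 × 6371 ≈ 7761 km, so the target fraction is f = 3000/7761 ≈ 0.387.
Interpolate at f ≈ 0.387 with slerp weights a = sin((1−f)δ)/sin δ ≈ 0.724, b = sin(fδ)/sin δ ≈ 0.483.
p = a·p₁ + b·p₂ ≈ (-0.239, -0.174, -0.955); φ = arcsin(p_z) ≈ -72.83°, λ = atan2(p_y, p_x) ≈ -143.91°.

≈ lat 73°S, lon 144°W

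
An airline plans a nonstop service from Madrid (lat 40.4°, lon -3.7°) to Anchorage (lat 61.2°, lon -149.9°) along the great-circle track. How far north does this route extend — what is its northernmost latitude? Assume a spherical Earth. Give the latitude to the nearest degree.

The great circle lies in the plane with unit normal n̂ = (p₁ × p₂)/|p₁ × p₂|.
Here n̂_z ≈ -0.212; the vertex latitude is φ_max = arccos|n̂_z| ≈ 77.8°.
Check via Clairaut: cos φ_max = |cos φ₁| · sin C = cos(40.4°)·sin(16.1°) ≈ 0.212, again giving ≈ 77.8°.

≈ 78°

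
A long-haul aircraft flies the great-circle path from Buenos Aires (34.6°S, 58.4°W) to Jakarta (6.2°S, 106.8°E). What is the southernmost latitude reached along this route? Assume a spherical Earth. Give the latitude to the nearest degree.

≈ 72°S

The great circle lies in the plane with unit normal n̂ = (p₁ × p₂)/|p₁ × p₂|.
Here n̂_z ≈ +0.306; the vertex latitude is φ_max = arccos|n̂_z| ≈ 72.2°.
Check via Clairaut: cos φ_max = |cos φ₁| · sin C = cos(34.6°)·sin(158.2°) ≈ 0.306, again giving ≈ 72.2°.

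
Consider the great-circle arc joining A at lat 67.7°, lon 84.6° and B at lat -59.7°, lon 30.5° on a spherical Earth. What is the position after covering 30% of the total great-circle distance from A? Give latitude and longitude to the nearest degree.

Write both endpoints as unit vectors p₁, p₂ with components (cos φ cos λ, cos φ sin λ, sin φ).
The central angle between the endpoints is δ = arccos(p₁·p₂) ≈ 2.328 rad (133.4°).
Interpolate at f = 0.30 with slerp weights a = sin((1−f)δ)/sin δ ≈ 1.373, b = sin(fδ)/sin δ ≈ 0.884.
p = a·p₁ + b·p₂ ≈ (0.433, 0.745, 0.507); φ = arcsin(p_z) ≈ 30.46°, λ = atan2(p_y, p_x) ≈ 59.81°.

≈ lat 30°, lon 60°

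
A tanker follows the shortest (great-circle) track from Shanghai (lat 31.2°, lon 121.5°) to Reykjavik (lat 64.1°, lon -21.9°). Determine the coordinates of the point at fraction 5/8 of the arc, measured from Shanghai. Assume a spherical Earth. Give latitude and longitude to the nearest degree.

From cos δ = sin φ₁ sin φ₂ + cos φ₁ cos φ₂ cos Δλ, the central angle is δ ≈ 1.404 rad (80.4°).
Interpolate at f = 5/8 with slerp weights a = sin((1−f)δ)/sin δ ≈ 0.510, b = sin(fδ)/sin δ ≈ 0.780.
p = a·p₁ + b·p₂ ≈ (0.088, 0.245, 0.966); φ = arcsin(p_z) ≈ 74.93°, λ = atan2(p_y, p_x) ≈ 70.14°.

≈ lat 75°, lon 70°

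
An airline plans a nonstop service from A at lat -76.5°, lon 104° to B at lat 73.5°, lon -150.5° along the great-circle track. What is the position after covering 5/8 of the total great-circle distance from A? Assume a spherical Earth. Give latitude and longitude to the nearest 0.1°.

≈ lat 17.3°, lon 168.3°

Write both endpoints as unit vectors p₁, p₂ with components (cos φ cos λ, cos φ sin λ, sin φ).
The central angle between the endpoints is δ = arccos(p₁·p₂) ≈ 2.824 rad (161.8°).
Interpolate at f = 5/8 with slerp weights a = sin((1−f)δ)/sin δ ≈ 2.794, b = sin(fδ)/sin δ ≈ 3.144.
p = a·p₁ + b·p₂ ≈ (-0.935, 0.193, 0.298); φ = arcsin(p_z) ≈ 17.33°, λ = atan2(p_y, p_x) ≈ 168.33°.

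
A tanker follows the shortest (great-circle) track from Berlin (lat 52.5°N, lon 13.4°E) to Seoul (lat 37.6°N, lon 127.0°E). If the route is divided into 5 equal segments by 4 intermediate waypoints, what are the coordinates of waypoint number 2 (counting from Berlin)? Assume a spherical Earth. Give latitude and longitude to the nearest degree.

≈ lat 62°N, lon 66°E

From cos δ = sin φ₁ sin φ₂ + cos φ₁ cos φ₂ cos Δλ, the central angle is δ ≈ 1.276 rad (73.1°).
Interpolate at f = 2/5 with slerp weights a = sin((1−f)δ)/sin δ ≈ 0.724, b = sin(fδ)/sin δ ≈ 0.510.
p = a·p₁ + b·p₂ ≈ (0.185, 0.425, 0.886); φ = arcsin(p_z) ≈ 62.37°, λ = atan2(p_y, p_x) ≈ 66.44°.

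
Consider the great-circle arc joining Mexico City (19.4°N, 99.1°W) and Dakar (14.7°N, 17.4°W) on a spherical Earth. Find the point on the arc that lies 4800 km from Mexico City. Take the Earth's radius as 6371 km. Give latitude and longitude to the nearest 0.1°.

≈ (21.7°N, 52.9°W)

Convert each endpoint to a unit vector on the sphere (x = cos φ cos λ, y = cos φ sin λ, z = sin φ).
The central angle between the endpoints is δ = arccos(p₁·p₂) ≈ 1.353 rad (77.5°). The total great-circle distance is δ·R ≈ 1.353 × 6371 ≈ 8621 km, so the target fraction is f = 4800/8621 ≈ 0.557.
Interpolate at f ≈ 0.557 with slerp weights a = sin((1−f)δ)/sin δ ≈ 0.578, b = sin(fδ)/sin δ ≈ 0.701.
p = a·p₁ + b·p₂ ≈ (0.560, -0.741, 0.370); φ = arcsin(p_z) ≈ 21.70°, λ = atan2(p_y, p_x) ≈ -52.90°.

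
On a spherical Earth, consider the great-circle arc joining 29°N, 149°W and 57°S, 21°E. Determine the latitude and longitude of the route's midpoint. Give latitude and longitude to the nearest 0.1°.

Write both endpoints as unit vectors p₁, p₂ with components (cos φ cos λ, cos φ sin λ, sin φ).
The central angle between the endpoints is δ = arccos(p₁·p₂) ≈ 2.638 rad (151.1°).
Interpolate at f = 1/2 with slerp weights a = sin((1−f)δ)/sin δ ≈ 2.006, b = sin(fδ)/sin δ ≈ 2.006.
p = a·p₁ + b·p₂ ≈ (-0.484, -0.512, -0.710); φ = arcsin(p_z) ≈ -45.21°, λ = atan2(p_y, p_x) ≈ -133.38°.

≈ 45.2°S, 133.4°W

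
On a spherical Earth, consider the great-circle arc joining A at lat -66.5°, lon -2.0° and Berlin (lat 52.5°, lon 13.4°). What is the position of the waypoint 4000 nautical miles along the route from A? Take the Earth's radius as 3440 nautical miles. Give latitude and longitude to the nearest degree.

Write both endpoints as unit vectors p₁, p₂ with components (cos φ cos λ, cos φ sin λ, sin φ).
The central angle between the endpoints is δ = arccos(p₁·p₂) ≈ 2.087 rad (119.6°). The total great-circle distance is δ·R ≈ 2.087 × 3440 ≈ 7179 nmi, so the target fraction is f = 4000/7179 ≈ 0.557.
Interpolate at f ≈ 0.557 with slerp weights a = sin((1−f)δ)/sin δ ≈ 0.918, b = sin(fδ)/sin δ ≈ 1.055.
p = a·p₁ + b·p₂ ≈ (0.991, 0.136, -0.004); φ = arcsin(p_z) ≈ -0.24°, λ = atan2(p_y, p_x) ≈ 7.82°.

≈ lat 0°, lon 8°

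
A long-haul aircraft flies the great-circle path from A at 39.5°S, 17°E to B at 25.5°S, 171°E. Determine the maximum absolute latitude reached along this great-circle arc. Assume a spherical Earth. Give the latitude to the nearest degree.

The great circle lies in the plane with unit normal n̂ = (p₁ × p₂)/|p₁ × p₂|.
Here n̂_z ≈ +0.326; the vertex latitude is φ_max = arccos|n̂_z| ≈ 71.0°.
Check via Clairaut: cos φ_max = |cos φ₁| · sin C = cos(39.5°)·sin(155.0°) ≈ 0.326, again giving ≈ 71.0°.

≈ 71°S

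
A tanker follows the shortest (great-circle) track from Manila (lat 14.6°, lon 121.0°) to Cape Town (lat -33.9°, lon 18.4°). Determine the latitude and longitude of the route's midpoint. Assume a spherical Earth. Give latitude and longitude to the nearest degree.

≈ lat -15°, lon 75°

Convert each endpoint to a unit vector on the sphere (x = cos φ cos λ, y = cos φ sin λ, z = sin φ).
The central angle between the endpoints is δ = arccos(p₁·p₂) ≈ 1.892 rad (108.4°).
Interpolate at f = 1/2 with slerp weights a = sin((1−f)δ)/sin δ ≈ 0.855, b = sin(fδ)/sin δ ≈ 0.855.
p = a·p₁ + b·p₂ ≈ (0.247, 0.933, -0.261); φ = arcsin(p_z) ≈ -15.15°, λ = atan2(p_y, p_x) ≈ 75.16°.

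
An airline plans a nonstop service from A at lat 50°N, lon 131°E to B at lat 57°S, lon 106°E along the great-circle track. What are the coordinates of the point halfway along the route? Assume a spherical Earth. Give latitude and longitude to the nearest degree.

Convert each endpoint to a unit vector on the sphere (x = cos φ cos λ, y = cos φ sin λ, z = sin φ).
The central angle between the endpoints is δ = arccos(p₁·p₂) ≈ 1.902 rad (109.0°).
Interpolate at f = 1/2 with slerp weights a = sin((1−f)δ)/sin δ ≈ 0.861, b = sin(fδ)/sin δ ≈ 0.861.
p = a·p₁ + b·p₂ ≈ (-0.492, 0.868, -0.063); φ = arcsin(p_z) ≈ -3.58°, λ = atan2(p_y, p_x) ≈ 119.55°.

≈ lat 4°S, lon 120°E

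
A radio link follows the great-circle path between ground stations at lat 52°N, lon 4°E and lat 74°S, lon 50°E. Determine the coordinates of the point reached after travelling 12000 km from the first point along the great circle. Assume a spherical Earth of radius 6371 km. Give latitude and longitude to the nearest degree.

From cos δ = sin φ₁ sin φ₂ + cos φ₁ cos φ₂ cos Δλ, the central angle is δ ≈ 2.265 rad (129.8°). The total great-circle distance is δ·R ≈ 2.265 × 6371 ≈ 14429 km, so the target fraction is f = 12000/14429 ≈ 0.832.
Interpolate at f ≈ 0.832 with slerp weights a = sin((1−f)δ)/sin δ ≈ 0.484, b = sin(fδ)/sin δ ≈ 1.238.
p = a·p₁ + b·p₂ ≈ (0.517, 0.282, -0.808); φ = arcsin(p_z) ≈ -53.94°, λ = atan2(p_y, p_x) ≈ 28.64°.

≈ lat 54°S, lon 29°E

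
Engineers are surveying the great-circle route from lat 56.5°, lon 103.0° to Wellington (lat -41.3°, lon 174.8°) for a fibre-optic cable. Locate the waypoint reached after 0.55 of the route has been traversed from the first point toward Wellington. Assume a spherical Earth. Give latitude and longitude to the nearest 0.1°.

From cos δ = sin φ₁ sin φ₂ + cos φ₁ cos φ₂ cos Δλ, the central angle is δ ≈ 2.005 rad (114.9°).
Interpolate at f = 0.55 with slerp weights a = sin((1−f)δ)/sin δ ≈ 0.865, b = sin(fδ)/sin δ ≈ 0.984.
p = a·p₁ + b·p₂ ≈ (-0.844, 0.532, 0.072); φ = arcsin(p_z) ≈ 4.13°, λ = atan2(p_y, p_x) ≈ 147.75°.

≈ lat 4.1°, lon 147.7°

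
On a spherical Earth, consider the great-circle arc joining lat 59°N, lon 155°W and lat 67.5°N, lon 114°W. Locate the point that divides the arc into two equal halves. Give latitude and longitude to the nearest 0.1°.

Convert each endpoint to a unit vector on the sphere (x = cos φ cos λ, y = cos φ sin λ, z = sin φ).
The central angle between the endpoints is δ = arccos(p₁·p₂) ≈ 0.346 rad (19.8°).
Interpolate at f = 1/2 with slerp weights a = sin((1−f)δ)/sin δ ≈ 0.508, b = sin(fδ)/sin δ ≈ 0.508.
p = a·p₁ + b·p₂ ≈ (-0.316, -0.288, 0.904); φ = arcsin(p_z) ≈ 64.69°, λ = atan2(p_y, p_x) ≈ -137.66°.

≈ lat 64.7°N, lon 137.7°W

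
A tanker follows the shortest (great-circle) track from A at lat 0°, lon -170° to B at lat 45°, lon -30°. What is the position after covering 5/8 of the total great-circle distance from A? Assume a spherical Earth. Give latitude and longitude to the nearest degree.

The haversine formula gives a central angle δ ≈ 2.143 rad (122.8°) between the endpoints.
Interpolate at f = 5/8 with slerp weights a = sin((1−f)δ)/sin δ ≈ 0.856, b = sin(fδ)/sin δ ≈ 1.158.
p = a·p₁ + b·p₂ ≈ (-0.134, -0.558, 0.819); φ = arcsin(p_z) ≈ 54.97°, λ = atan2(p_y, p_x) ≈ -103.53°.

≈ lat 55°, lon -104°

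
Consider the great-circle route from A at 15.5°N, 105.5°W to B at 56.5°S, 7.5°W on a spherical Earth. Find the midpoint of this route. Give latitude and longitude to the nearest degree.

From cos δ = sin φ₁ sin φ₂ + cos φ₁ cos φ₂ cos Δλ, the central angle is δ ≈ 1.872 rad (107.3°).
Interpolate at f = 1/2 with slerp weights a = sin((1−f)δ)/sin δ ≈ 0.843, b = sin(fδ)/sin δ ≈ 0.843.
p = a·p₁ + b·p₂ ≈ (0.244, -0.844, -0.478); φ = arcsin(p_z) ≈ -28.54°, λ = atan2(p_y, p_x) ≈ -73.85°.

≈ 29°S, 74°W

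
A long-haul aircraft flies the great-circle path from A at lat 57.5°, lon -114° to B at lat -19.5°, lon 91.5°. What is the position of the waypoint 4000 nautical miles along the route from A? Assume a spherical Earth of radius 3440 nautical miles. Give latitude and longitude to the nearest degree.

From cos δ = sin φ₁ sin φ₂ + cos φ₁ cos φ₂ cos Δλ, the central angle is δ ≈ 2.402 rad (137.6°). The total great-circle distance is δ·R ≈ 2.402 × 3440 ≈ 8263 nmi, so the target fraction is f = 4000/8263 ≈ 0.484.
Interpolate at f ≈ 0.484 with slerp weights a = sin((1−f)δ)/sin δ ≈ 1.403, b = sin(fδ)/sin δ ≈ 1.362.
p = a·p₁ + b·p₂ ≈ (-0.340, 0.595, 0.728); φ = arcsin(p_z) ≈ 46.76°, λ = atan2(p_y, p_x) ≈ 119.77°.

≈ lat 47°, lon 120°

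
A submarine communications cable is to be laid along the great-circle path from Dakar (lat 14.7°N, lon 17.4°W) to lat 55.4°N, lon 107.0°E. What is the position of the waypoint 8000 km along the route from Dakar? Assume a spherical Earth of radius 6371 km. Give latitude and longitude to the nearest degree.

From cos δ = sin φ₁ sin φ₂ + cos φ₁ cos φ₂ cos Δλ, the central angle is δ ≈ 1.672 rad (95.8°). The total great-circle distance is δ·R ≈ 1.672 × 6371 ≈ 10655 km, so the target fraction is f = 8000/10655 ≈ 0.751.
Interpolate at f ≈ 0.751 with slerp weights a = sin((1−f)δ)/sin δ ≈ 0.407, b = sin(fδ)/sin δ ≈ 0.956.
p = a·p₁ + b·p₂ ≈ (0.217, 0.401, 0.890); φ = arcsin(p_z) ≈ 62.86°, λ = atan2(p_y, p_x) ≈ 61.61°.

≈ lat 63°N, lon 62°E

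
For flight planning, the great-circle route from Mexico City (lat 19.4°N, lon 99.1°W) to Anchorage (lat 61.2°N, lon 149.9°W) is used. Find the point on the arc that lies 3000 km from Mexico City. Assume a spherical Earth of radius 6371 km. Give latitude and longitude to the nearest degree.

Convert each endpoint to a unit vector on the sphere (x = cos φ cos λ, y = cos φ sin λ, z = sin φ).
The central angle between the endpoints is δ = arccos(p₁·p₂) ≈ 0.954 rad (54.7°). The total great-circle distance is δ·R ≈ 0.954 × 6371 ≈ 6079 km, so the target fraction is f = 3000/6079 ≈ 0.493.
Interpolate at f ≈ 0.493 with slerp weights a = sin((1−f)δ)/sin δ ≈ 0.570, b = sin(fδ)/sin δ ≈ 0.556.
p = a·p₁ + b·p₂ ≈ (-0.317, -0.665, 0.676); φ = arcsin(p_z) ≈ 42.57°, λ = atan2(p_y, p_x) ≈ -115.47°.

≈ lat 43°N, lon 115°W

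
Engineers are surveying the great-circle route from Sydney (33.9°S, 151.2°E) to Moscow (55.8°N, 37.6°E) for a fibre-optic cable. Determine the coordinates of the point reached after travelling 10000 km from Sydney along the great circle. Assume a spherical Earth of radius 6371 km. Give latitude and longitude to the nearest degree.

≈ 38°N, 93°E

Write both endpoints as unit vectors p₁, p₂ with components (cos φ cos λ, cos φ sin λ, sin φ).
The central angle between the endpoints is δ = arccos(p₁·p₂) ≈ 2.276 rad (130.4°). The total great-circle distance is δ·R ≈ 2.276 × 6371 ≈ 14499 km, so the target fraction is f = 10000/14499 ≈ 0.690.
Interpolate at f ≈ 0.690 with slerp weights a = sin((1−f)δ)/sin δ ≈ 0.852, b = sin(fδ)/sin δ ≈ 1.313.
p = a·p₁ + b·p₂ ≈ (-0.035, 0.791, 0.611); φ = arcsin(p_z) ≈ 37.64°, λ = atan2(p_y, p_x) ≈ 92.54°.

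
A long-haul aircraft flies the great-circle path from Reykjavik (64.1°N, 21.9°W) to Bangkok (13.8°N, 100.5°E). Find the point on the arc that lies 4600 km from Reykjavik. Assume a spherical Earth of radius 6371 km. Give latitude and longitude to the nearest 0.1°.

≈ (57.2°N, 69.4°E)

Write both endpoints as unit vectors p₁, p₂ with components (cos φ cos λ, cos φ sin λ, sin φ).
The central angle between the endpoints is δ = arccos(p₁·p₂) ≈ 1.584 rad (90.7°). The total great-circle distance is δ·R ≈ 1.584 × 6371 ≈ 10089 km, so the target fraction is f = 4600/10089 ≈ 0.456.
Interpolate at f ≈ 0.456 with slerp weights a = sin((1−f)δ)/sin δ ≈ 0.759, b = sin(fδ)/sin δ ≈ 0.661.
p = a·p₁ + b·p₂ ≈ (0.191, 0.507, 0.840); φ = arcsin(p_z) ≈ 57.17°, λ = atan2(p_y, p_x) ≈ 69.42°.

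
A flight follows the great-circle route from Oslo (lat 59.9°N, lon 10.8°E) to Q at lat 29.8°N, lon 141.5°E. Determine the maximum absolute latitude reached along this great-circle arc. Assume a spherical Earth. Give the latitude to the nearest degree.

≈ 71°N

The great circle lies in the plane with unit normal n̂ = (p₁ × p₂)/|p₁ × p₂|.
Here n̂_z ≈ +0.334; the vertex latitude is φ_max = arccos|n̂_z| ≈ 70.5°.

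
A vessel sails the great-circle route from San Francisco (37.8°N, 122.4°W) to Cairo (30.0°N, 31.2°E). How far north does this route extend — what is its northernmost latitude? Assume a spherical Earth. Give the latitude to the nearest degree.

≈ 71°N

The great circle lies in the plane with unit normal n̂ = (p₁ × p₂)/|p₁ × p₂|.
Here n̂_z ≈ +0.320; the vertex latitude is φ_max = arccos|n̂_z| ≈ 71.4°.
Check via Clairaut: cos φ_max = |cos φ₁| · sin C = cos(37.8°)·sin(23.9°) ≈ 0.320, again giving ≈ 71.4°.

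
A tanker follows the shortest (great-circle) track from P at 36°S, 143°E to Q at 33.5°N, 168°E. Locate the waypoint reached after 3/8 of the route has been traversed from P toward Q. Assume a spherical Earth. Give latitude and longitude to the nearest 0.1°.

≈ 10.0°S, 152.9°E

From cos δ = sin φ₁ sin φ₂ + cos φ₁ cos φ₂ cos Δλ, the central angle is δ ≈ 1.280 rad (73.3°).
Interpolate at f = 3/8 with slerp weights a = sin((1−f)δ)/sin δ ≈ 0.749, b = sin(fδ)/sin δ ≈ 0.482.
p = a·p₁ + b·p₂ ≈ (-0.877, 0.448, -0.174); φ = arcsin(p_z) ≈ -10.03°, λ = atan2(p_y, p_x) ≈ 152.93°.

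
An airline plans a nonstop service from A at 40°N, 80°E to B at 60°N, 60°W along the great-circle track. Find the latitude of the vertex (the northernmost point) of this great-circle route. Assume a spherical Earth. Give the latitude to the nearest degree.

≈ 75°N

The great circle lies in the plane with unit normal n̂ = (p₁ × p₂)/|p₁ × p₂|.
Here n̂_z ≈ -0.255; the vertex latitude is φ_max = arccos|n̂_z| ≈ 75.2°.
Check via Clairaut: cos φ_max = |cos φ₁| · sin C = cos(40.0°)·sin(19.5°) ≈ 0.255, again giving ≈ 75.2°.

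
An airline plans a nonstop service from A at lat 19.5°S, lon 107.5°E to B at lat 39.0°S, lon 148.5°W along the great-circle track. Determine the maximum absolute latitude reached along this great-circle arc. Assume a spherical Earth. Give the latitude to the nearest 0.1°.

≈ 44.7°S

The great circle lies in the plane with unit normal n̂ = (p₁ × p₂)/|p₁ × p₂|.
Here n̂_z ≈ +0.711; the vertex latitude is φ_max = arccos|n̂_z| ≈ 44.7°.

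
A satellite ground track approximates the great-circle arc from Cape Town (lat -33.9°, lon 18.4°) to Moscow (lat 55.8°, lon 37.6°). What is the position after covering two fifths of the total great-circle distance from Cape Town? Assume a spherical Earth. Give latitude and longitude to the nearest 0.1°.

Write both endpoints as unit vectors p₁, p₂ with components (cos φ cos λ, cos φ sin λ, sin φ).
The central angle between the endpoints is δ = arccos(p₁·p₂) ≈ 1.592 rad (91.2°).
Interpolate at f = 2/5 with slerp weights a = sin((1−f)δ)/sin δ ≈ 0.816, b = sin(fδ)/sin δ ≈ 0.595.
p = a·p₁ + b·p₂ ≈ (0.908, 0.418, 0.036); φ = arcsin(p_z) ≈ 2.09°, λ = atan2(p_y, p_x) ≈ 24.71°.

≈ lat 2.1°, lon 24.7°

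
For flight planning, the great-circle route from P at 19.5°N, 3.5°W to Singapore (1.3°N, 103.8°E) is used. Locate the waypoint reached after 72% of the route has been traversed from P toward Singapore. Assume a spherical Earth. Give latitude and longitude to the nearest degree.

From cos δ = sin φ₁ sin φ₂ + cos φ₁ cos φ₂ cos Δλ, the central angle is δ ≈ 1.847 rad (105.8°).
Interpolate at f = 0.72 with slerp weights a = sin((1−f)δ)/sin δ ≈ 0.514, b = sin(fδ)/sin δ ≈ 1.009.
p = a·p₁ + b·p₂ ≈ (0.243, 0.950, 0.194); φ = arcsin(p_z) ≈ 11.21°, λ = atan2(p_y, p_x) ≈ 75.67°.

≈ 11°N, 76°E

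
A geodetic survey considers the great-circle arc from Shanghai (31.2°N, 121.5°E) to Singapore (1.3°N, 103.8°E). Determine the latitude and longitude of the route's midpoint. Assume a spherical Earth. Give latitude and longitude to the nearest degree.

≈ 16°N, 112°E

The haversine formula gives a central angle δ ≈ 0.598 rad (34.3°) between the endpoints.
Interpolate at f = 1/2 with slerp weights a = sin((1−f)δ)/sin δ ≈ 0.523, b = sin(fδ)/sin δ ≈ 0.523.
p = a·p₁ + b·p₂ ≈ (-0.359, 0.890, 0.283); φ = arcsin(p_z) ≈ 16.43°, λ = atan2(p_y, p_x) ≈ 111.96°.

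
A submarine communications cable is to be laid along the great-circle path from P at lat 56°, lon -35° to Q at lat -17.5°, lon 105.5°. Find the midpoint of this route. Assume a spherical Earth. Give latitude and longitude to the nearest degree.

≈ lat 40°, lon 71°

Write both endpoints as unit vectors p₁, p₂ with components (cos φ cos λ, cos φ sin λ, sin φ).
The central angle between the endpoints is δ = arccos(p₁·p₂) ≈ 2.293 rad (131.4°).
Interpolate at f = 1/2 with slerp weights a = sin((1−f)δ)/sin δ ≈ 1.214, b = sin(fδ)/sin δ ≈ 1.214.
p = a·p₁ + b·p₂ ≈ (0.247, 0.726, 0.641); φ = arcsin(p_z) ≈ 39.90°, λ = atan2(p_y, p_x) ≈ 71.24°.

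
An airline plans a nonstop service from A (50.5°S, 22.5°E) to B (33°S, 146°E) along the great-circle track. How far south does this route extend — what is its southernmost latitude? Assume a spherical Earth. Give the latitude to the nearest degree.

≈ 63°S

The great circle lies in the plane with unit normal n̂ = (p₁ × p₂)/|p₁ × p₂|.
Here n̂_z ≈ +0.448; the vertex latitude is φ_max = arccos|n̂_z| ≈ 63.4°.
Check via Clairaut: cos φ_max = |cos φ₁| · sin C = cos(50.5°)·sin(135.2°) ≈ 0.448, again giving ≈ 63.4°.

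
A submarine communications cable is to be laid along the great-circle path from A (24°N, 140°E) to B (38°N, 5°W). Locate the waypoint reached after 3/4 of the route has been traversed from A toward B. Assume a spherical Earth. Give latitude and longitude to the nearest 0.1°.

≈ (58.0°N, 24.0°E)

The haversine formula gives a central angle δ ≈ 1.917 rad (109.8°) between the endpoints.
Interpolate at f = 3/4 with slerp weights a = sin((1−f)δ)/sin δ ≈ 0.490, b = sin(fδ)/sin δ ≈ 1.054.
p = a·p₁ + b·p₂ ≈ (0.484, 0.215, 0.848); φ = arcsin(p_z) ≈ 58.00°, λ = atan2(p_y, p_x) ≈ 23.99°.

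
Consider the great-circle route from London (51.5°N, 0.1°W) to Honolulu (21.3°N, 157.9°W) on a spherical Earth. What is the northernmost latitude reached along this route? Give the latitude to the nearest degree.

The great circle lies in the plane with unit normal n̂ = (p₁ × p₂)/|p₁ × p₂|.
Here n̂_z ≈ -0.226; the vertex latitude is φ_max = arccos|n̂_z| ≈ 76.9°.
Check via Clairaut: cos φ_max = |cos φ₁| · sin C = cos(51.5°)·sin(21.3°) ≈ 0.226, again giving ≈ 76.9°.

≈ 77°N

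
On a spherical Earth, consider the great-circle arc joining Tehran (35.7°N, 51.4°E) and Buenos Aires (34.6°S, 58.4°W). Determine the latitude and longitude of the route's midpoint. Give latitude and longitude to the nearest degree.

The haversine formula gives a central angle δ ≈ 2.163 rad (123.9°) between the endpoints.
Interpolate at f = 1/2 with slerp weights a = sin((1−f)δ)/sin δ ≈ 1.063, b = sin(fδ)/sin δ ≈ 1.063.
p = a·p₁ + b·p₂ ≈ (0.997, -0.071, 0.017); φ = arcsin(p_z) ≈ 0.96°, λ = atan2(p_y, p_x) ≈ -4.05°.

≈ (1°N, 4°W)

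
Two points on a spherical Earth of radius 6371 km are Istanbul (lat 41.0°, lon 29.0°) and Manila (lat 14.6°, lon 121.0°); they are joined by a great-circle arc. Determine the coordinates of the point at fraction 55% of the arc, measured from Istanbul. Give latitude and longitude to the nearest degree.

Convert each endpoint to a unit vector on the sphere (x = cos φ cos λ, y = cos φ sin λ, z = sin φ).
The central angle between the endpoints is δ = arccos(p₁·p₂) ≈ 1.430 rad (82.0°).
Interpolate at f = 0.55 with slerp weights a = sin((1−f)δ)/sin δ ≈ 0.606, b = sin(fδ)/sin δ ≈ 0.715.
p = a·p₁ + b·p₂ ≈ (0.044, 0.815, 0.578); φ = arcsin(p_z) ≈ 35.30°, λ = atan2(p_y, p_x) ≈ 86.93°.

≈ lat 35°, lon 87°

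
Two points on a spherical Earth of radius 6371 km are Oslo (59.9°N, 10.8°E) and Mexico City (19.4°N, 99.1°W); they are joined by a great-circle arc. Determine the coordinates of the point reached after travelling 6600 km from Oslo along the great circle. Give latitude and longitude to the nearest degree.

≈ 39°N, 85°W

Convert each endpoint to a unit vector on the sphere (x = cos φ cos λ, y = cos φ sin λ, z = sin φ).
The central angle between the endpoints is δ = arccos(p₁·p₂) ≈ 1.444 rad (82.7°). The total great-circle distance is δ·R ≈ 1.444 × 6371 ≈ 9200 km, so the target fraction is f = 6600/9200 ≈ 0.717.
Interpolate at f ≈ 0.717 with slerp weights a = sin((1−f)δ)/sin δ ≈ 0.400, b = sin(fδ)/sin δ ≈ 0.867.
p = a·p₁ + b·p₂ ≈ (0.068, -0.770, 0.634); φ = arcsin(p_z) ≈ 39.36°, λ = atan2(p_y, p_x) ≈ -84.97°.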